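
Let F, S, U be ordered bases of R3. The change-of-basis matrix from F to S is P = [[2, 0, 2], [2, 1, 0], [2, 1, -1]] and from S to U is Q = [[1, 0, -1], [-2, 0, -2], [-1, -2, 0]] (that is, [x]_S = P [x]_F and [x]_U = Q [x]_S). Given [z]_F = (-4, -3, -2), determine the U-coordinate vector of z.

(-3, 42, 34)

Composing the changes, [z]_U = Q P [z]_F.
Q P = [[0, -1, 3], [-8, -2, -2], [-6, -2, -2]]; applying this to (-4, -3, -2) gives (-3, 42, 34).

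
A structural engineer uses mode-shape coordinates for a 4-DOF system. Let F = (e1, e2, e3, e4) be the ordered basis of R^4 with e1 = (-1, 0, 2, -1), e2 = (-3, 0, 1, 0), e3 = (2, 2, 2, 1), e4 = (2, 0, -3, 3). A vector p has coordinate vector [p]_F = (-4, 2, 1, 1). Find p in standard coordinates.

(2, 2, -7, 8)

By definition p = -4e1 + 2e2 + e3 + e4.
Summing componentwise gives (2, 2, -7, 8).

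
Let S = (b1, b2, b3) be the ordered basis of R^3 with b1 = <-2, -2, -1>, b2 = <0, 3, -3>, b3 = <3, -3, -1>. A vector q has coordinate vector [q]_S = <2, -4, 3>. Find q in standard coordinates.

<5, -25, 7>

q = M [q]_S, where M has columns b1, ..., b3.
Carrying out the matrix-vector product, q = <5, -25, 7>.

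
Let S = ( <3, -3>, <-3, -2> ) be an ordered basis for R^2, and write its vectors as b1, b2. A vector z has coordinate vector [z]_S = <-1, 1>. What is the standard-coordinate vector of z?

The coordinates say z = -b1 + b2; adding the scaled basis vectors gives <-6, 1>.

<-6, 1>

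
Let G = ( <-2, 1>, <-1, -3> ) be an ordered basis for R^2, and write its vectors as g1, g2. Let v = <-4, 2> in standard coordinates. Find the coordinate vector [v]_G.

Write v = c_1 g1 + c_2 g2 and solve for the c_i.
System: -2c_1 - c_2 = -4, c_1 - 3c_2 = 2; solving gives c_1 = 2, c_2 = 0.
Check: 2g1 + 0·g2 = <-4, 2>.

<2, 0>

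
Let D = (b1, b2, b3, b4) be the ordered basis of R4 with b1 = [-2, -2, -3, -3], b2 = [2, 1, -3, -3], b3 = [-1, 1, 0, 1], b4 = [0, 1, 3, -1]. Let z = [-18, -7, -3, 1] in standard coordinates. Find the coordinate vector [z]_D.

[4, -3, 4, 0]

[z]_D is the unique c with M c = z, where M has columns b1, ..., b4.
Row-reducing the augmented matrix [M | z] gives c = (4, -3, 4, 0).
Check: 4b1 - 3b2 + 4b3 + 0·b4 = [-18, -7, -3, 1].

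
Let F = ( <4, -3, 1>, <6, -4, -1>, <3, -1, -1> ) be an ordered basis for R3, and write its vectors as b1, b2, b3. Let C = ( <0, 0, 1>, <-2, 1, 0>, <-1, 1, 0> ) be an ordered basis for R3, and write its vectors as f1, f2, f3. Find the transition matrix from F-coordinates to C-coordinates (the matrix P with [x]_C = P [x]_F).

Take x = bj: its F-coordinates are the j-th standard unit vector, so P e_j — column j of P — equals [bj]_C.
b1 = f1 - f2 - 2f3, giving column 1 = <1, -1, -2>; repeating for each j gives P = [[1, -1, -1], [-1, -2, -2], [-2, -2, 1]].

[[1, -1, -1], [-1, -2, -2], [-2, -2, 1]]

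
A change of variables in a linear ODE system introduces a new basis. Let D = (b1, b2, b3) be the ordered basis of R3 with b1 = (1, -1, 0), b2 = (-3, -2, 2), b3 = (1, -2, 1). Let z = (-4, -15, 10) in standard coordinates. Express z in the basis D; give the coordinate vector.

(1, 3, 4)

Write z = c_1 b1 + ... + c_3 b3 and solve for the c_i.
Row-reducing the augmented matrix [M | z] gives c = (1, 3, 4).
Check: b1 + 3b2 + 4b3 = (-4, -15, 10).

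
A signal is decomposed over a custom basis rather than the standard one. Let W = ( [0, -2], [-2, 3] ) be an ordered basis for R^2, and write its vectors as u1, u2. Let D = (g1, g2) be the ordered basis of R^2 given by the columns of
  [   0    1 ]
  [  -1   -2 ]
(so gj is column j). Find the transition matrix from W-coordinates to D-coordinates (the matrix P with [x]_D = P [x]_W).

[[2, 1], [0, -2]]

Let M have columns uj and N have columns gj. Then for every x, N [x]_D = x = M [x]_W, so P = N^(-1) M.
Since det N = 1, N^(-1) has integer entries; multiplying gives P = [[2, 1], [0, -2]].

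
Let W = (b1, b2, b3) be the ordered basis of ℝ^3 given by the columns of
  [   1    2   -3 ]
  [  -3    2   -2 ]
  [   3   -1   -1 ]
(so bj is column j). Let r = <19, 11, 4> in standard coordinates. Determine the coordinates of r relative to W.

Write r = c_1 b1 + ... + c_3 b3 and solve for the c_i.
Gaussian elimination on [M | r] yields c = (1, 3, -4).
Check: b1 + 3b2 - 4b3 = <19, 11, 4>.

<1, 3, -4>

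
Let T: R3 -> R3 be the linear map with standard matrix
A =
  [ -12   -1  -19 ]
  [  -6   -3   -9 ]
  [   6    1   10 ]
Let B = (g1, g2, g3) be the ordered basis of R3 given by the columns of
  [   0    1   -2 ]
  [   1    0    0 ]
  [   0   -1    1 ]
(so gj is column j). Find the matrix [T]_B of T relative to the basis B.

[[-3, 3, 3], [-1, 1, -1], [0, -3, -3]]

Let P have columns g1, ..., g3. Then [T]_B = P^(-1) A P.
Here det P = 1, so P^(-1) is integer; computing A P first and then P^(-1)(A P) gives [[-3, 3, 3], [-1, 1, -1], [0, -3, -3]].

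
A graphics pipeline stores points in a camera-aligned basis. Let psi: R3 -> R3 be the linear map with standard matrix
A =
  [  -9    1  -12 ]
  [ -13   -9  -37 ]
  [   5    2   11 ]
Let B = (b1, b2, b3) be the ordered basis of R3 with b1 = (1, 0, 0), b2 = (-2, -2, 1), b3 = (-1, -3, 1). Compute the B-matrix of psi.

Let P have columns b1, ..., b3. Then [psi]_B = P^(-1) A P.
Here det P = 1, so P^(-1) is integer; computing A P first and then P^(-1)(A P) gives [[-2, -1, -3], [2, -2, 3], [3, -1, -3]].

[[-2, -1, -3], [2, -2, 3], [3, -1, -3]]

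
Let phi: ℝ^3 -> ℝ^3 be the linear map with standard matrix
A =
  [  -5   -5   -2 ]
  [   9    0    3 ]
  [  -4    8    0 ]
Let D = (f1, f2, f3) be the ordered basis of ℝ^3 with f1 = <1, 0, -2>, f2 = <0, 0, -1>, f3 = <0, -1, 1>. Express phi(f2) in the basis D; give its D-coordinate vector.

Compute phi(f2) = A f2 = <2, -3, 0> in standard coordinates.
Then write this in D-coordinates: solve for y in y_1 f1 + ... + y_3 f3 = <2, -3, 0>.
This gives y = <2, -1, 3>, which is column 2 of [phi]_D.

<2, -1, 3>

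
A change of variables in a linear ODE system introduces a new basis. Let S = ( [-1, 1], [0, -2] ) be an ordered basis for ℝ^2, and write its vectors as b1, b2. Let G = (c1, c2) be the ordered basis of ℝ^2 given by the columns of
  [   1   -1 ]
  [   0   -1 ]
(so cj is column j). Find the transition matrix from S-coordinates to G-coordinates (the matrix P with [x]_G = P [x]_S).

[[-2, 2], [-1, 2]]

Column j of P is [bj]_G, since P maps S-coordinates to G-coordinates.
Expressing b1 in G: b1 = -2c1 - c2, so column 1 of P is [-2, -1].
Doing the same for each bj gives P = [[-2, 2], [-1, 2]].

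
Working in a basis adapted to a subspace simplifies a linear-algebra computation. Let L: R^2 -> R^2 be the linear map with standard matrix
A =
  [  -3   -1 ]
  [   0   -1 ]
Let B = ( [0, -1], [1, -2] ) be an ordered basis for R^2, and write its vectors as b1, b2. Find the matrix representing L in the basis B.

[[-3, 0], [1, -1]]

The j-th column of [L]_B is [L(bj)]_B.
L(b1) = A b1 = [1, 1] = -3b1 + b2, so column 1 is [-3, 1].
Repeating for b2 and assembling the columns gives [[-3, 0], [1, -1]].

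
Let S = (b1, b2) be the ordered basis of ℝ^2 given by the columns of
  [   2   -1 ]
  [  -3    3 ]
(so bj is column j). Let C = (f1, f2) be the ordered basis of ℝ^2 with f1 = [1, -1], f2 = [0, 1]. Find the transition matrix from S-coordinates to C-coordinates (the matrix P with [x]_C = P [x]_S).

[[2, -1], [-1, 2]]

Take x = bj: its S-coordinates are the j-th standard unit vector, so P e_j — column j of P — equals [bj]_C.
b1 = 2f1 - f2, giving column 1 = [2, -1]; repeating for each j gives P = [[2, -1], [-1, 2]].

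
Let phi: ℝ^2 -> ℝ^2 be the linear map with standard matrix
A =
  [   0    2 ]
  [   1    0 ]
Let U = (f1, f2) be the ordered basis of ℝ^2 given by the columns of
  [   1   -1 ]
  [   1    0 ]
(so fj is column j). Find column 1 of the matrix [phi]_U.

Column 1 of [phi]_U is the U-coordinate vector of phi(f1).
In standard coordinates phi(f1) = A f1 = <2, 1>.
Converting to U: <2, 1> = f1 - f2, so the coordinate vector is <1, -1>.

<1, -1>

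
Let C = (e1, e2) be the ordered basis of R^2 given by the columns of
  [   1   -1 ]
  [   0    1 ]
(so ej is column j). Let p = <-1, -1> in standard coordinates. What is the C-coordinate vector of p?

<-2, -1>

[p]_C is the unique c with M c = p, where M has columns e1, e2.
System: c_1 - c_2 = -1, 0c_1 + c_2 = -1; solving gives c_1 = -2, c_2 = -1.
Check: -2e1 - e2 = <-1, -1>.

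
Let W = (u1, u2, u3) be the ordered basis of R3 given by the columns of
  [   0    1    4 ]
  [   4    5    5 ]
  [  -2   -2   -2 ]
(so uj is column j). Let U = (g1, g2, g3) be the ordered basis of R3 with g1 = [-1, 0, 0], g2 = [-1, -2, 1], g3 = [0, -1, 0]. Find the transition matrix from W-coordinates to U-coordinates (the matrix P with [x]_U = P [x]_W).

Let M have columns uj and N have columns gj. Then for every x, N [x]_U = x = M [x]_W, so P = N^(-1) M.
Since det N = -1, N^(-1) has integer entries; multiplying gives P = [[2, 1, -2], [-2, -2, -2], [0, -1, -1]].

[[2, 1, -2], [-2, -2, -2], [0, -1, -1]]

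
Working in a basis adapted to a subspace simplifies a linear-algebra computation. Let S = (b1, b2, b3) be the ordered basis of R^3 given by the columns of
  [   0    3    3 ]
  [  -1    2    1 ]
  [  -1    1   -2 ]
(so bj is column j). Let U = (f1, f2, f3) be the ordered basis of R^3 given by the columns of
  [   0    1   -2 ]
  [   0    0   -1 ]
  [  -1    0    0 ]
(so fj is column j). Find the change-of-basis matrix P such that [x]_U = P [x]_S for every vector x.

Take x = bj: its S-coordinates are the j-th standard unit vector, so P e_j — column j of P — equals [bj]_U.
b1 = f1 + 2f2 + f3, giving column 1 = <1, 2, 1>; repeating for each j gives P = [[1, -1, 2], [2, -1, 1], [1, -2, -1]].

[[1, -1, 2], [2, -1, 1], [1, -2, -1]]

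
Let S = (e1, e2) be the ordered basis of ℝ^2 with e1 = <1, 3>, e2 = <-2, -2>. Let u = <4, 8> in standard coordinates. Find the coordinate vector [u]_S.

[u]_S is the unique c with M c = u, where M has columns e1, e2.
System: c_1 - 2c_2 = 4, 3c_1 - 2c_2 = 8; solving gives c_1 = 2, c_2 = -1.
Check: 2e1 - e2 = <4, 8>.

<2, -1>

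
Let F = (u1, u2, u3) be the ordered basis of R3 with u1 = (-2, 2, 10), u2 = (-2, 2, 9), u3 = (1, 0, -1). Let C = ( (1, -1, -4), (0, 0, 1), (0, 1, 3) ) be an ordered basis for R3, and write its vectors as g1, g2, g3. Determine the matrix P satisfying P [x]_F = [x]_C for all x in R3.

Let M have columns uj and N have columns gj. Then for every x, N [x]_C = x = M [x]_F, so P = N^(-1) M.
Since det N = -1, N^(-1) has integer entries; multiplying gives P = [[-2, -2, 1], [2, 1, 0], [0, 0, 1]].

[[-2, -2, 1], [2, 1, 0], [0, 0, 1]]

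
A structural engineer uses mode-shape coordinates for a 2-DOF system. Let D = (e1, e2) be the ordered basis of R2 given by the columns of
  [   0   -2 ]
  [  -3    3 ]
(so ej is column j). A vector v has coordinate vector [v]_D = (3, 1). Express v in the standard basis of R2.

(-2, -6)

By definition v = 3e1 + e2.
Summing componentwise gives (-2, -6).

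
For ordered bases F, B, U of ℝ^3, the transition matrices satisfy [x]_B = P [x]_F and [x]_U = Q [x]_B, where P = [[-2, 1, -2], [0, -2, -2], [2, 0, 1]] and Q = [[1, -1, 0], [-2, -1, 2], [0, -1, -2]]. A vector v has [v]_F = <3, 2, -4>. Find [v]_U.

First [v]_B = P [v]_F = <4, 4, 2>.
Then [v]_U = Q [v]_B = <0, -8, -8>.

<0, -8, -8>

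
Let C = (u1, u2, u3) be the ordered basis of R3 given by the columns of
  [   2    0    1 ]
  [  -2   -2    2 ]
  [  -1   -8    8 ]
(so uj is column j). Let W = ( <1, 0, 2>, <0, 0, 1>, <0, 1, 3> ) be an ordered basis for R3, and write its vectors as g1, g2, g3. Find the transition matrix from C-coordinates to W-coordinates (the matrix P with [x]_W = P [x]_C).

[[2, 0, 1], [1, -2, 0], [-2, -2, 2]]

Column j of P is [uj]_W, since P maps C-coordinates to W-coordinates.
Expressing u1 in W: u1 = 2g1 + g2 - 2g3, so column 1 of P is <2, 1, -2>.
Doing the same for each uj gives P = [[2, 0, 1], [1, -2, 0], [-2, -2, 2]].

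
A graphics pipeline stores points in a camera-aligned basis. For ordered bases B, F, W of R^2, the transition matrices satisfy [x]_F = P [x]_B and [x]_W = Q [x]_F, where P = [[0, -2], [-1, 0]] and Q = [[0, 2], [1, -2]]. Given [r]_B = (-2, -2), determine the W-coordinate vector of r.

First [r]_F = P [r]_B = (4, 2).
Then [r]_W = Q [r]_F = (4, 0).

(4, 0)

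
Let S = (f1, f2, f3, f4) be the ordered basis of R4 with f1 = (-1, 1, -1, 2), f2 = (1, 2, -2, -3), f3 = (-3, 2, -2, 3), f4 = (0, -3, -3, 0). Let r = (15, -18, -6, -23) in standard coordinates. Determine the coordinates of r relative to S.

(-4, 2, -3, 4)

Write r = c_1 f1 + ... + c_4 f4 and solve for the c_i.
Row-reducing the augmented matrix [M | r] gives c = (-4, 2, -3, 4).
Check: -4f1 + 2f2 - 3f3 + 4f4 = (15, -18, -6, -23).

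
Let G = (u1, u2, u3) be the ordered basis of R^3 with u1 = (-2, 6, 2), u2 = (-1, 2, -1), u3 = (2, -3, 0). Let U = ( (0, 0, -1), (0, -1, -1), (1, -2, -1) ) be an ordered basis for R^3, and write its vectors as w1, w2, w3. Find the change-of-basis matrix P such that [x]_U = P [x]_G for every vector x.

Column j of P is [uj]_U, since P maps G-coordinates to U-coordinates.
Expressing u1 in U: u1 = 2w1 - 2w2 - 2w3, so column 1 of P is (2, -2, -2).
Doing the same for each uj gives P = [[2, 2, -1], [-2, 0, -1], [-2, -1, 2]].

[[2, 2, -1], [-2, 0, -1], [-2, -1, 2]]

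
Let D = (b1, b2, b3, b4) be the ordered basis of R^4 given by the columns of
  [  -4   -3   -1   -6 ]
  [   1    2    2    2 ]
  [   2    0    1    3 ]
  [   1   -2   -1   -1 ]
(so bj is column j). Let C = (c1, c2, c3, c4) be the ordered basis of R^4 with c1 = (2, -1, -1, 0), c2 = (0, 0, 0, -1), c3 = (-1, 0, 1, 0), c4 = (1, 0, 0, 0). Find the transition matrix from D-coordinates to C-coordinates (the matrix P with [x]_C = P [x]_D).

Take x = bj: its D-coordinates are the j-th standard unit vector, so P e_j — column j of P — equals [bj]_C.
b1 = -c1 - c2 + c3 - c4, giving column 1 = (-1, -1, 1, -1); repeating for each j gives P = [[-1, -2, -2, -2], [-1, 2, 1, 1], [1, -2, -1, 1], [-1, -1, 2, -1]].

[[-1, -2, -2, -2], [-1, 2, 1, 1], [1, -2, -1, 1], [-1, -1, 2, -1]]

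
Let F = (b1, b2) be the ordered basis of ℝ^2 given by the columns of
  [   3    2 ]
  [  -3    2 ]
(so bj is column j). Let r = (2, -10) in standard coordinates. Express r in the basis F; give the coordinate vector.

We seek scalars with c_1 b1 + c_2 b2 = r; equivalently solve M c = r where the columns of M are b1, b2.
System: 3c_1 + 2c_2 = 2, -3c_1 + 2c_2 = -10; solving gives c_1 = 2, c_2 = -2.
Check: 2b1 - 2b2 = (2, -10).

(2, -2)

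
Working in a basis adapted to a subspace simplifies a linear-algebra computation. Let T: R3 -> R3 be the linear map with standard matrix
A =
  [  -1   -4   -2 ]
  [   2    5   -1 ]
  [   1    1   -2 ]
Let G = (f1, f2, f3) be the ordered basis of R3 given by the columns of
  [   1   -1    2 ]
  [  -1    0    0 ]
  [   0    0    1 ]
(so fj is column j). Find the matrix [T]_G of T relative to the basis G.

[[3, 2, -3], [0, -1, 1], [0, -1, 0]]

Let P have columns f1, ..., f3. Then [T]_G = P^(-1) A P.
Here det P = -1, so P^(-1) is integer; computing A P first and then P^(-1)(A P) gives [[3, 2, -3], [0, -1, 1], [0, -1, 0]].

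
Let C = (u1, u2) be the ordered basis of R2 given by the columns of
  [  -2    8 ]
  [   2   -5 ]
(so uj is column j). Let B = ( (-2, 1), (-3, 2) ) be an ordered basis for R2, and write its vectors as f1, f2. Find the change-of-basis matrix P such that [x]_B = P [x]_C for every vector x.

[[-2, -1], [2, -2]]

Column j of P is [uj]_B, since P maps C-coordinates to B-coordinates.
Expressing u1 in B: u1 = -2f1 + 2f2, so column 1 of P is (-2, 2).
Doing the same for each uj gives P = [[-2, -1], [2, -2]].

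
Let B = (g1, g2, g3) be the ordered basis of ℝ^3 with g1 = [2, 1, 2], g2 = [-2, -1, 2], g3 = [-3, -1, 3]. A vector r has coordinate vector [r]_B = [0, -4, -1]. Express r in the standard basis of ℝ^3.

[11, 5, -11]

r = M [r]_B, where M has columns g1, ..., g3.
Carrying out the matrix-vector product, r = [11, 5, -11].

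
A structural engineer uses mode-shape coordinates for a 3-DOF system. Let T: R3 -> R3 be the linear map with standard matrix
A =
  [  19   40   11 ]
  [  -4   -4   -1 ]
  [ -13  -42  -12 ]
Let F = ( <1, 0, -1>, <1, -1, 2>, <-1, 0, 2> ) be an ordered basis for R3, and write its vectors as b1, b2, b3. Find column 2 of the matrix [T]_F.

<-1, 2, 0>

Compute T(b2) = A b2 = <1, -2, 5> in standard coordinates.
Then write this in F-coordinates: solve for y in y_1 b1 + ... + y_3 b3 = <1, -2, 5>.
This gives y = <-1, 2, 0>, which is column 2 of [T]_F.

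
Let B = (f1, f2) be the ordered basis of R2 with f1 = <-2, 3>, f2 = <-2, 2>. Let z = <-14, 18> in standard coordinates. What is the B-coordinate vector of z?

Write z = c_1 f1 + c_2 f2 and solve for the c_i.
System: -2c_1 - 2c_2 = -14, 3c_1 + 2c_2 = 18; solving gives c_1 = 4, c_2 = 3.
Check: 4f1 + 3f2 = <-14, 18>.

<4, 3>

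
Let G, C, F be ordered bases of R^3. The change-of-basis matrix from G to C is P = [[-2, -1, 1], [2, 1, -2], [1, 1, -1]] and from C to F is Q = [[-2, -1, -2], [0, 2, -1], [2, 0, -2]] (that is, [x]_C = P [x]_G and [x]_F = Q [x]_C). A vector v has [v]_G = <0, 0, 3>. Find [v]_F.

<6, -9, 12>

First [v]_C = P [v]_G = <3, -6, -3>.
Then [v]_F = Q [v]_C = <6, -9, 12>.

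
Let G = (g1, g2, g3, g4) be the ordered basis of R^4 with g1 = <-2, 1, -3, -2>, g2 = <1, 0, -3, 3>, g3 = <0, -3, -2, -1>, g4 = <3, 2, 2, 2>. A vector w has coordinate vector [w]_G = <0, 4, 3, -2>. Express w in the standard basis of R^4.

The coordinates say w = 0·g1 + 4g2 + 3g3 - 2g4; adding the scaled basis vectors gives <-2, -13, -22, 5>.

<-2, -13, -22, 5>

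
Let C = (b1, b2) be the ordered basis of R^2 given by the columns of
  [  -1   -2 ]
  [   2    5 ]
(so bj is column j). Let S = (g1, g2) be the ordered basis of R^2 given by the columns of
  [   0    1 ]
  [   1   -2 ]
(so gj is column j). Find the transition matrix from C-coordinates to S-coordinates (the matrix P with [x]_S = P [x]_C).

Column j of P is [bj]_S, since P maps C-coordinates to S-coordinates.
Expressing b1 in S: b1 = 0·g1 - g2, so column 1 of P is (0, -1).
Doing the same for each bj gives P = [[0, 1], [-1, -2]].

[[0, 1], [-1, -2]]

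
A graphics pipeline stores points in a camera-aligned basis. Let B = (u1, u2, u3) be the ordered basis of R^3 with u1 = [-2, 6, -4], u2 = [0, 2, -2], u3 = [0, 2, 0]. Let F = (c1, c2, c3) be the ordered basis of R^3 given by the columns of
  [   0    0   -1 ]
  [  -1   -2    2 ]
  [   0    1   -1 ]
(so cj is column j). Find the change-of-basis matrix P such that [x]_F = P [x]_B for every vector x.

[[2, 2, -2], [-2, -2, 0], [2, 0, 0]]

Take x = uj: its B-coordinates are the j-th standard unit vector, so P e_j — column j of P — equals [uj]_F.
u1 = 2c1 - 2c2 + 2c3, giving column 1 = [2, -2, 2]; repeating for each j gives P = [[2, 2, -2], [-2, -2, 0], [2, 0, 0]].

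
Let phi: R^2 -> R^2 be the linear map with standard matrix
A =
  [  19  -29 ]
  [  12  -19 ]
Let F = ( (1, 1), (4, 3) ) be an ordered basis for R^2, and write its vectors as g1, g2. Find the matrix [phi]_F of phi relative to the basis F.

[[2, -3], [-3, -2]]

Let P have columns g1, g2. Then [phi]_F = P^(-1) A P.
Here det P = -1, so P^(-1) is integer; computing A P first and then P^(-1)(A P) gives [[2, -3], [-3, -2]].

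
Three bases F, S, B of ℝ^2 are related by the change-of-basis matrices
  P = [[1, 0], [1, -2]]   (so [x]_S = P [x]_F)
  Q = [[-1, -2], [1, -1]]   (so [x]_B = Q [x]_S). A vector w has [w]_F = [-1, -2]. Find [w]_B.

[-5, -4]

Apply P to get S-coordinates [-1, 3], then Q to get B-coordinates.
The result is [w]_B = [-5, -4].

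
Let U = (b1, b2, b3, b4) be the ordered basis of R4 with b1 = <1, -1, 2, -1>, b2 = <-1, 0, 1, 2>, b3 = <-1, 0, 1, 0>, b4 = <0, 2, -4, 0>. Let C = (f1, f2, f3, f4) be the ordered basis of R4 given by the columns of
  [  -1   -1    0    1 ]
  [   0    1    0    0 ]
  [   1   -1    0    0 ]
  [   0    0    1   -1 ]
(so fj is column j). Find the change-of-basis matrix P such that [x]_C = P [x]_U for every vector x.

[[1, 1, 1, -2], [-1, 0, 0, 2], [0, 2, 0, 0], [1, 0, 0, 0]]

Let M have columns bj and N have columns fj. Then for every x, N [x]_C = x = M [x]_U, so P = N^(-1) M.
Since det N = 1, N^(-1) has integer entries; multiplying gives P = [[1, 1, 1, -2], [-1, 0, 0, 2], [0, 2, 0, 0], [1, 0, 0, 0]].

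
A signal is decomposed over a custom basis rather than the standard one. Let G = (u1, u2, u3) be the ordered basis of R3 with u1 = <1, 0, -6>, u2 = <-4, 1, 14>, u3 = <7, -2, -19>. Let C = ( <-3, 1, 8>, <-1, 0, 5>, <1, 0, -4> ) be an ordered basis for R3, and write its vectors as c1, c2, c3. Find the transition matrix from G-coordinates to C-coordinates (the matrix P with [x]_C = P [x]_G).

Let M have columns uj and N have columns cj. Then for every x, N [x]_C = x = M [x]_G, so P = N^(-1) M.
Since det N = 1, N^(-1) has integer entries; multiplying gives P = [[0, 1, -2], [-2, 2, 1], [-1, 1, 2]].

[[0, 1, -2], [-2, 2, 1], [-1, 1, 2]]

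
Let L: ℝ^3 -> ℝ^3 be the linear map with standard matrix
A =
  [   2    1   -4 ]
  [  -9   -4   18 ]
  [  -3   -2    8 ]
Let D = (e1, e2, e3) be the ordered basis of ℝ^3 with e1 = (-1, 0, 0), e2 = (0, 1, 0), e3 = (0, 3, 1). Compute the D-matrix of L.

Let P have columns e1, ..., e3. Then [L]_D = P^(-1) A P.
Here det P = -1, so P^(-1) is integer; computing A P first and then P^(-1)(A P) gives [[2, -1, 1], [0, 2, 0], [3, -2, 2]].

[[2, -1, 1], [0, 2, 0], [3, -2, 2]]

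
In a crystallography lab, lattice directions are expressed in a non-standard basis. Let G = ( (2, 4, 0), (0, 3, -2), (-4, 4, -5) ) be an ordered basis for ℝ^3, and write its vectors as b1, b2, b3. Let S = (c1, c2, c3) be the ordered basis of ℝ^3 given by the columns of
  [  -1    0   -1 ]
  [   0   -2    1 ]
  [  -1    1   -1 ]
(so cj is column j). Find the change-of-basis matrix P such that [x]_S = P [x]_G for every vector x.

[[-2, 1, 2], [-2, -2, -1], [0, -1, 2]]

Take x = bj: its G-coordinates are the j-th standard unit vector, so P e_j — column j of P — equals [bj]_S.
b1 = -2c1 - 2c2 + 0·c3, giving column 1 = (-2, -2, 0); repeating for each j gives P = [[-2, 1, 2], [-2, -2, -1], [0, -1, 2]].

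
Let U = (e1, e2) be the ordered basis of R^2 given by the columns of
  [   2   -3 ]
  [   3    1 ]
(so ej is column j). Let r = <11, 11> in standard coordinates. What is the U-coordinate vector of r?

We seek scalars with c_1 e1 + c_2 e2 = r; equivalently solve M c = r where the columns of M are e1, e2.
System: 2c_1 - 3c_2 = 11, 3c_1 + c_2 = 11; solving gives c_1 = 4, c_2 = -1.
Check: 4e1 - e2 = <11, 11>.

<4, -1>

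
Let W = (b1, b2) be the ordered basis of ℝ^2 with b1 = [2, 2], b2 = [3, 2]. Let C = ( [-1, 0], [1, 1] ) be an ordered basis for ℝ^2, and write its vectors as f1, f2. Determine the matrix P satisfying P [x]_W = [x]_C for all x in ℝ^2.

[[0, -1], [2, 2]]

Take x = bj: its W-coordinates are the j-th standard unit vector, so P e_j — column j of P — equals [bj]_C.
b1 = 0·f1 + 2f2, giving column 1 = [0, 2]; repeating for each j gives P = [[0, -1], [2, 2]].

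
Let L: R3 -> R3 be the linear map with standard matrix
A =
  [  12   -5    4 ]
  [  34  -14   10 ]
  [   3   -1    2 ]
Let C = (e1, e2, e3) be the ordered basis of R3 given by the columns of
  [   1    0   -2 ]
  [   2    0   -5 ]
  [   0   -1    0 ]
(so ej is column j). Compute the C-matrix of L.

[[-2, 0, 1], [-1, 2, 1], [-2, 2, 0]]

With P the matrix whose columns are e1, ..., e3, [L]_C = P^(-1) A P.
Column by column: L(e1) = A e1 = [2, 6, 1]; its C-coordinates [-2, -1, -2] give column 1.
Continuing for each basis vector yields [L]_C = [[-2, 0, 1], [-1, 2, 1], [-2, 2, 0]].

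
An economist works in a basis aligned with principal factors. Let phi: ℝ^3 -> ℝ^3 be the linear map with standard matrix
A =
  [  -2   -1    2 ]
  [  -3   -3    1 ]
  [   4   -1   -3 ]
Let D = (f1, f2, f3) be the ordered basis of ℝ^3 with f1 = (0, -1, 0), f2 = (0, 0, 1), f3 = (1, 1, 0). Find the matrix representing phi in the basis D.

[[-2, 1, 3], [1, -3, 3], [1, 2, -3]]

Let P have columns f1, ..., f3. Then [phi]_D = P^(-1) A P.
Here det P = -1, so P^(-1) is integer; computing A P first and then P^(-1)(A P) gives [[-2, 1, 3], [1, -3, 3], [1, 2, -3]].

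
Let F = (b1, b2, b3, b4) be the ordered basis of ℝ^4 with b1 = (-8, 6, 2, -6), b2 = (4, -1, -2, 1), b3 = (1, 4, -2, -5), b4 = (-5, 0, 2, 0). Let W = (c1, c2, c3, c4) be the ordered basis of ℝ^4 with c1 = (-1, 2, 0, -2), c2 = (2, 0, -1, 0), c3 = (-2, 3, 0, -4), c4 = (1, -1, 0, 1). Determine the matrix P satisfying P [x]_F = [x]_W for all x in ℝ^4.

Column j of P is [bj]_W, since P maps F-coordinates to W-coordinates.
Expressing b1 in W: b1 = 2c1 - 2c2 + 0·c3 - 2c4, so column 1 of P is (2, -2, 0, -2).
Doing the same for each bj gives P = [[2, -1, 0, -1], [-2, 2, 2, -2], [0, 0, 1, 0], [-2, -1, -1, -2]].

[[2, -1, 0, -1], [-2, 2, 2, -2], [0, 0, 1, 0], [-2, -1, -1, -2]]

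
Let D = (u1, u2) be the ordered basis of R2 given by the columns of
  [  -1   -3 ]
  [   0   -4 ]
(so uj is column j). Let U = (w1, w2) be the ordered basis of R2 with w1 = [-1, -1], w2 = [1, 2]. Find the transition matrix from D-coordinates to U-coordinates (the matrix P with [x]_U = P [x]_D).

Let M have columns uj and N have columns wj. Then for every x, N [x]_U = x = M [x]_D, so P = N^(-1) M.
Since det N = -1, N^(-1) has integer entries; multiplying gives P = [[2, 2], [1, -1]].

[[2, 2], [1, -1]]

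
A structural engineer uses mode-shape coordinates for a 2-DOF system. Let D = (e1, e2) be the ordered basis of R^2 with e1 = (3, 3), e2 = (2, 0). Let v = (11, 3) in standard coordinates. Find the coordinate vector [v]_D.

(1, 4)

Write v = c_1 e1 + c_2 e2 and solve for the c_i.
System: 3c_1 + 2c_2 = 11, 3c_1 + 0c_2 = 3; solving gives c_1 = 1, c_2 = 4.
Check: e1 + 4e2 = (11, 3).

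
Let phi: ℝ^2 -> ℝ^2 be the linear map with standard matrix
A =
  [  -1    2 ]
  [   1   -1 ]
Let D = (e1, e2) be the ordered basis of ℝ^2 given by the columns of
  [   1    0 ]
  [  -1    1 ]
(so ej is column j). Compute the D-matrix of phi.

With P the matrix whose columns are e1, e2, [phi]_D = P^(-1) A P.
Column by column: phi(e1) = A e1 = <-3, 2>; its D-coordinates <-3, -1> give column 1.
Continuing for each basis vector yields [phi]_D = [[-3, 2], [-1, 1]].

[[-3, 2], [-1, 1]]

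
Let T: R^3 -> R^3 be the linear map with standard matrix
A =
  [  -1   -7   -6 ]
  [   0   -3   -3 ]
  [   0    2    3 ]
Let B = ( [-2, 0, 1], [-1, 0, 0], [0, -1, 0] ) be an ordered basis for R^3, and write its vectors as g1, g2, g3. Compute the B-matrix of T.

[[3, 0, -2], [-2, -1, -3], [3, 0, -3]]

Let P have columns g1, ..., g3. Then [T]_B = P^(-1) A P.
Here det P = 1, so P^(-1) is integer; computing A P first and then P^(-1)(A P) gives [[3, 0, -2], [-2, -1, -3], [3, 0, -3]].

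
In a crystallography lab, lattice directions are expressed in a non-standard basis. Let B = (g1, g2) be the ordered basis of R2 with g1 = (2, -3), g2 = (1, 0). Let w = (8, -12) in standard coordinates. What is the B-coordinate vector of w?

[w]_B is the unique c with M c = w, where M has columns g1, g2.
System: 2c_1 + c_2 = 8, -3c_1 + 0c_2 = -12; solving gives c_1 = 4, c_2 = 0.
Check: 4g1 + 0·g2 = (8, -12).

(4, 0)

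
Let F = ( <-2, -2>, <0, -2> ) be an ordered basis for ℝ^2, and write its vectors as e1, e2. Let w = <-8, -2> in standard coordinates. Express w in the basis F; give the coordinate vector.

Write w = c_1 e1 + c_2 e2 and solve for the c_i.
System: -2c_1 + 0c_2 = -8, -2c_1 - 2c_2 = -2; solving gives c_1 = 4, c_2 = -3.
Check: 4e1 - 3e2 = <-8, -2>.

<4, -3>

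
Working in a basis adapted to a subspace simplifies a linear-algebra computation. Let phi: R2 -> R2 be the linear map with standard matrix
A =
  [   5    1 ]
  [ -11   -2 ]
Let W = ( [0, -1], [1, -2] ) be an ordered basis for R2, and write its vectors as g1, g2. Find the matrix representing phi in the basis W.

Let P have columns g1, g2. Then [phi]_W = P^(-1) A P.
Here det P = 1, so P^(-1) is integer; computing A P first and then P^(-1)(A P) gives [[0, 1], [-1, 3]].

[[0, 1], [-1, 3]]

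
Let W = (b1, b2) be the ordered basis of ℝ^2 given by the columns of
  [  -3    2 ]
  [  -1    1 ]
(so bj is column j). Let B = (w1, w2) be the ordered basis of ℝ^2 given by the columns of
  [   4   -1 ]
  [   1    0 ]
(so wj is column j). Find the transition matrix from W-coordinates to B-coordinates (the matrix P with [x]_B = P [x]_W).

[[-1, 1], [-1, 2]]

Column j of P is [bj]_B, since P maps W-coordinates to B-coordinates.
Expressing b1 in B: b1 = -w1 - w2, so column 1 of P is <-1, -1>.
Doing the same for each bj gives P = [[-1, 1], [-1, 2]].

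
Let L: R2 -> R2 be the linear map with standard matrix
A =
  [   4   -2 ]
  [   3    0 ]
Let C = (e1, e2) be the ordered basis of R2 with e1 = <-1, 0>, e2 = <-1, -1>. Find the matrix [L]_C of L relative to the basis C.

[[1, -1], [3, 3]]

The j-th column of [L]_C is [L(ej)]_C.
L(e1) = A e1 = <-4, -3> = e1 + 3e2, so column 1 is <1, 3>.
Repeating for e2 and assembling the columns gives [[1, -1], [3, 3]].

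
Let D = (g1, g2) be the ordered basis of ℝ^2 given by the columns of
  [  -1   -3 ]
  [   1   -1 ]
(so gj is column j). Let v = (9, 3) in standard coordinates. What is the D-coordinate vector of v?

(0, -3)

Write v = c_1 g1 + c_2 g2 and solve for the c_i.
System: -c_1 - 3c_2 = 9, c_1 - c_2 = 3; solving gives c_1 = 0, c_2 = -3.
Check: 0·g1 - 3g2 = (9, 3).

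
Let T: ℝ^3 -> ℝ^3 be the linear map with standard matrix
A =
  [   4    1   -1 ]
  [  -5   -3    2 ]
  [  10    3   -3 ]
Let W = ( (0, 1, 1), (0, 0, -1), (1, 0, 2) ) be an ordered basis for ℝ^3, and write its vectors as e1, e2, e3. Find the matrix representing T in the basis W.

[[-1, -2, -1], [-1, -3, -1], [0, 1, 2]]

The j-th column of [T]_W is [T(ej)]_W.
T(e1) = A e1 = (0, -1, 0) = -e1 - e2 + 0·e3, so column 1 is (-1, -1, 0).
Repeating for e2, e3 and assembling the columns gives [[-1, -2, -1], [-1, -3, -1], [0, 1, 2]].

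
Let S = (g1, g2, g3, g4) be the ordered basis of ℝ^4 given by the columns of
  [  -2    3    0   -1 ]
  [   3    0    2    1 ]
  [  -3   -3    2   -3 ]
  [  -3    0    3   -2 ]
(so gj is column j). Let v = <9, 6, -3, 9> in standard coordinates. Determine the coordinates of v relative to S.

<0, 3, 3, 0>

We seek scalars with c_1 g1 + ... + c_4 g4 = v; equivalently solve M c = v where the columns of M are g1, ..., g4.
Gaussian elimination on [M | v] yields c = (0, 3, 3, 0).
Check: 0·g1 + 3g2 + 3g3 + 0·g4 = <9, 6, -3, 9>.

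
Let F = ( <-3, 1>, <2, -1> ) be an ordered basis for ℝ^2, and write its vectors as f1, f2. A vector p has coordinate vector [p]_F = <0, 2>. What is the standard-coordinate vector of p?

<4, -2>

The coordinates say p = 0·f1 + 2f2; adding the scaled basis vectors gives <4, -2>.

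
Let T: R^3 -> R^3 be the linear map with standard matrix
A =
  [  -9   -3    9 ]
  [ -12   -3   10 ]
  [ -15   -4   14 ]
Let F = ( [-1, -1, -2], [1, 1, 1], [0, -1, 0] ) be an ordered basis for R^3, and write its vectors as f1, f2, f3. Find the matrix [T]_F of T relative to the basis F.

[[3, 2, -1], [-3, -1, 2], [-1, 2, 0]]

With P the matrix whose columns are f1, ..., f3, [T]_F = P^(-1) A P.
Column by column: T(f1) = A f1 = [-6, -5, -9]; its F-coordinates [3, -3, -1] give column 1.
Continuing for each basis vector yields [T]_F = [[3, 2, -1], [-3, -1, 2], [-1, 2, 0]].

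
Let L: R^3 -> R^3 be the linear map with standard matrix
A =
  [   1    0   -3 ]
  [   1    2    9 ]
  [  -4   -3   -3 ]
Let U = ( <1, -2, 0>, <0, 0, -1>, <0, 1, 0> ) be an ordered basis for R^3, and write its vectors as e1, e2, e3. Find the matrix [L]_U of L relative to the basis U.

The j-th column of [L]_U is [L(ej)]_U.
L(e1) = A e1 = <1, -3, 2> = e1 - 2e2 - e3, so column 1 is <1, -2, -1>.
Repeating for e2, e3 and assembling the columns gives [[1, 3, 0], [-2, -3, 3], [-1, -3, 2]].

[[1, 3, 0], [-2, -3, 3], [-1, -3, 2]]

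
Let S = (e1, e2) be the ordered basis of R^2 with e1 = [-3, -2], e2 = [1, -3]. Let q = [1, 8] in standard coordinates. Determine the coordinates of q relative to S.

[-1, -2]

We seek scalars with c_1 e1 + c_2 e2 = q; equivalently solve M c = q where the columns of M are e1, e2.
System: -3c_1 + c_2 = 1, -2c_1 - 3c_2 = 8; solving gives c_1 = -1, c_2 = -2.
Check: -e1 - 2e2 = [1, 8].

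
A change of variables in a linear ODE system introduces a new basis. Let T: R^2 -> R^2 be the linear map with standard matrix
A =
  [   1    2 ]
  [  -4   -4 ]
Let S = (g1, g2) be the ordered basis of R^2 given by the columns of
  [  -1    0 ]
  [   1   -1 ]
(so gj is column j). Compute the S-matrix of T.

The j-th column of [T]_S is [T(gj)]_S.
T(g1) = A g1 = (1, 0) = -g1 - g2, so column 1 is (-1, -1).
Repeating for g2 and assembling the columns gives [[-1, 2], [-1, -2]].

[[-1, 2], [-1, -2]]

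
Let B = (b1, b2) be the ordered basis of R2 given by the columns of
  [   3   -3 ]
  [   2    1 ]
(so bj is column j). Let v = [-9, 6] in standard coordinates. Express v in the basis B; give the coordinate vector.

We seek scalars with c_1 b1 + c_2 b2 = v; equivalently solve M c = v where the columns of M are b1, b2.
System: 3c_1 - 3c_2 = -9, 2c_1 + c_2 = 6; solving gives c_1 = 1, c_2 = 4.
Check: b1 + 4b2 = [-9, 6].

[1, 4]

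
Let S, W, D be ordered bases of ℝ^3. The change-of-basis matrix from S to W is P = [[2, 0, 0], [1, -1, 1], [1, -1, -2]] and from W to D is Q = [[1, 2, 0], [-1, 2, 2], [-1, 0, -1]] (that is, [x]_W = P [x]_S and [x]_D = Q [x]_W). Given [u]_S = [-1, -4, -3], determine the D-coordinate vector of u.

First [u]_W = P [u]_S = [-2, 0, 9].
Then [u]_D = Q [u]_W = [-2, 20, -7].

[-2, 20, -7]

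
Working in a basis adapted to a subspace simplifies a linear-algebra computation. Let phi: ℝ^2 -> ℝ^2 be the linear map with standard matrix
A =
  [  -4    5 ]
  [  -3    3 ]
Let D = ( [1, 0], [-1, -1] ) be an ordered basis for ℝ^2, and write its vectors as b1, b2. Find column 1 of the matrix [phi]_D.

[-1, 3]

Column 1 of [phi]_D is the D-coordinate vector of phi(b1).
In standard coordinates phi(b1) = A b1 = [-4, -3].
Converting to D: [-4, -3] = -b1 + 3b2, so the coordinate vector is [-1, 3].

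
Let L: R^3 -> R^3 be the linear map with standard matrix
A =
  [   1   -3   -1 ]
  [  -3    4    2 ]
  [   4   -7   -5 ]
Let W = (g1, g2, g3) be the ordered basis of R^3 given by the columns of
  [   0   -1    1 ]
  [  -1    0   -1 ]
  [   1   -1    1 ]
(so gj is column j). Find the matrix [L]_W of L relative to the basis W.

With P the matrix whose columns are g1, ..., g3, [L]_W = P^(-1) A P.
Column by column: L(g1) = A g1 = [2, -2, 2]; its W-coordinates [0, 0, 2] give column 1.
Continuing for each basis vector yields [L]_W = [[0, 1, 3], [0, -2, -1], [2, -2, 2]].

[[0, 1, 3], [0, -2, -1], [2, -2, 2]]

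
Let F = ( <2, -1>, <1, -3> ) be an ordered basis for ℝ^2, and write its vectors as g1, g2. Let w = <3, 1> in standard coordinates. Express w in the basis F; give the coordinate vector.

<2, -1>

[w]_F is the unique c with M c = w, where M has columns g1, g2.
System: 2c_1 + c_2 = 3, -c_1 - 3c_2 = 1; solving gives c_1 = 2, c_2 = -1.
Check: 2g1 - g2 = <3, 1>.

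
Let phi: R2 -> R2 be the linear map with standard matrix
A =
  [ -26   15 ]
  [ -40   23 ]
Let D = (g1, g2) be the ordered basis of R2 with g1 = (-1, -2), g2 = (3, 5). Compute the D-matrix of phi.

[[-2, 0], [-2, -1]]

With P the matrix whose columns are g1, g2, [phi]_D = P^(-1) A P.
Column by column: phi(g1) = A g1 = (-4, -6); its D-coordinates (-2, -2) give column 1.
Continuing for each basis vector yields [phi]_D = [[-2, 0], [-2, -1]].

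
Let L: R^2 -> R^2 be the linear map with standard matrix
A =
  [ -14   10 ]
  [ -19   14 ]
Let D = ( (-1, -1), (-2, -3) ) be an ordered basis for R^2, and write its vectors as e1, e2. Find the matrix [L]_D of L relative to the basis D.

Let P have columns e1, e2. Then [L]_D = P^(-1) A P.
Here det P = 1, so P^(-1) is integer; computing A P first and then P^(-1)(A P) gives [[-2, -2], [-1, 2]].

[[-2, -2], [-1, 2]]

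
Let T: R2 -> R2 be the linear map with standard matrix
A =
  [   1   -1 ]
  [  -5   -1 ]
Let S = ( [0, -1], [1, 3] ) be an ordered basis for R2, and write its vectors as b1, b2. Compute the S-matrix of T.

The j-th column of [T]_S is [T(bj)]_S.
T(b1) = A b1 = [1, 1] = 2b1 + b2, so column 1 is [2, 1].
Repeating for b2 and assembling the columns gives [[2, 2], [1, -2]].

[[2, 2], [1, -2]]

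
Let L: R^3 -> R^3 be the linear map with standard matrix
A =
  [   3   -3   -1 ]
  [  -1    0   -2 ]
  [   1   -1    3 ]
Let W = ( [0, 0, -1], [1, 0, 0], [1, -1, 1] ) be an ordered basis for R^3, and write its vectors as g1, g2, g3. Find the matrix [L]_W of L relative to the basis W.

[[1, 0, -2], [3, 2, 2], [-2, 1, 3]]

Let P have columns g1, ..., g3. Then [L]_W = P^(-1) A P.
Here det P = 1, so P^(-1) is integer; computing A P first and then P^(-1)(A P) gives [[1, 0, -2], [3, 2, 2], [-2, 1, 3]].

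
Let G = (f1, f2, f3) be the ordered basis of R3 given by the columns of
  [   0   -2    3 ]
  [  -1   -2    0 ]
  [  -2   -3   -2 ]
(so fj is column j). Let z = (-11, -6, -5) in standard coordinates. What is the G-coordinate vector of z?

[z]_G is the unique c with M c = z, where M has columns f1, ..., f3.
Gaussian elimination on [M | z] yields c = (4, 1, -3).
Check: 4f1 + f2 - 3f3 = (-11, -6, -5).

(4, 1, -3)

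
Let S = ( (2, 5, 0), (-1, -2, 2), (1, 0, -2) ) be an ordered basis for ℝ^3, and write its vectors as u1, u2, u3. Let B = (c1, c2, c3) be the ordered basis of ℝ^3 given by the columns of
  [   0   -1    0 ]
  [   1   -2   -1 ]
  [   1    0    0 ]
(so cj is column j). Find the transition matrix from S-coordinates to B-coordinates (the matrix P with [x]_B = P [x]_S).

Column j of P is [uj]_B, since P maps S-coordinates to B-coordinates.
Expressing u1 in B: u1 = 0·c1 - 2c2 - c3, so column 1 of P is (0, -2, -1).
Doing the same for each uj gives P = [[0, 2, -2], [-2, 1, -1], [-1, 2, 0]].

[[0, 2, -2], [-2, 1, -1], [-1, 2, 0]]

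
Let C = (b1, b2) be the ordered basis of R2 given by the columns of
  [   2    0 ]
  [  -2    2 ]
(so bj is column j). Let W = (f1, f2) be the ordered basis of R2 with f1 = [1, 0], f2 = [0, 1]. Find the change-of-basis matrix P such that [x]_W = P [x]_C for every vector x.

Take x = bj: its C-coordinates are the j-th standard unit vector, so P e_j — column j of P — equals [bj]_W.
b1 = 2f1 - 2f2, giving column 1 = [2, -2]; repeating for each j gives P = [[2, 0], [-2, 2]].

[[2, 0], [-2, 2]]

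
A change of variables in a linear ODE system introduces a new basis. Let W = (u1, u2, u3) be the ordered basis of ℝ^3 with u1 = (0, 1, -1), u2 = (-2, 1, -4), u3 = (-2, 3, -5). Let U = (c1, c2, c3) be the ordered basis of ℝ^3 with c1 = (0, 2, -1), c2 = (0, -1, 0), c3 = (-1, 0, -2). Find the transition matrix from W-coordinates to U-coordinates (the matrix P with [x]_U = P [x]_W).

[[1, 0, 1], [1, -1, -1], [0, 2, 2]]

Take x = uj: its W-coordinates are the j-th standard unit vector, so P e_j — column j of P — equals [uj]_U.
u1 = c1 + c2 + 0·c3, giving column 1 = (1, 1, 0); repeating for each j gives P = [[1, 0, 1], [1, -1, -1], [0, 2, 2]].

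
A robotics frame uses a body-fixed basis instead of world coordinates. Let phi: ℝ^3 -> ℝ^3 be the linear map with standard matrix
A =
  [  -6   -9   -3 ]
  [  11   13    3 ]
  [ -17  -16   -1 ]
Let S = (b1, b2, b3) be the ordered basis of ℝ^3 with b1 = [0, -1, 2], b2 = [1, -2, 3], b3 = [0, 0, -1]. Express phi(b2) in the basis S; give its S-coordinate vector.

[0, 3, -3]

Compute phi(b2) = A b2 = [3, -6, 12] in standard coordinates.
Then write this in S-coordinates: solve for y in y_1 b1 + ... + y_3 b3 = [3, -6, 12].
This gives y = [0, 3, -3], which is column 2 of [phi]_S.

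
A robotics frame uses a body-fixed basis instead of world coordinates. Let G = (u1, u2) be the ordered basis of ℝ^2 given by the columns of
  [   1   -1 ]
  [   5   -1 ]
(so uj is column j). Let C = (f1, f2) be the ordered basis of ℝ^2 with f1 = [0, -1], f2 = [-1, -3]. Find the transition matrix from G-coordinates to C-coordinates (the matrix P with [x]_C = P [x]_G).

[[-2, -2], [-1, 1]]

Column j of P is [uj]_C, since P maps G-coordinates to C-coordinates.
Expressing u1 in C: u1 = -2f1 - f2, so column 1 of P is [-2, -1].
Doing the same for each uj gives P = [[-2, -2], [-1, 1]].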